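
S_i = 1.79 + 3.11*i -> [1.79, 4.9, 8.01, 11.12, 14.23]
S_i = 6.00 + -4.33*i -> [6.0, 1.67, -2.66, -6.99, -11.32]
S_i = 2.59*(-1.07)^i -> [2.59, -2.77, 2.97, -3.17, 3.39]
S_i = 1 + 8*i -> [1, 9, 17, 25, 33]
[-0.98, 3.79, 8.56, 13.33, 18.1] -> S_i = -0.98 + 4.77*i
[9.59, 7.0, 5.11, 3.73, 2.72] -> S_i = 9.59*0.73^i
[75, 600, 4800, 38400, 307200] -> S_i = 75*8^i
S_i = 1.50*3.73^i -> [1.5, 5.6, 20.87, 77.84, 290.35]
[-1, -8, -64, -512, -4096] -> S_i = -1*8^i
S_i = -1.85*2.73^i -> [-1.85, -5.05, -13.79, -37.64, -102.76]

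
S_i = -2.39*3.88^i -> [-2.39, -9.27, -35.98, -139.6, -541.66]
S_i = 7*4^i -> [7, 28, 112, 448, 1792]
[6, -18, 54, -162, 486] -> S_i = 6*-3^i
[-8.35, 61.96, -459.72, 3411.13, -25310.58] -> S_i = -8.35*(-7.42)^i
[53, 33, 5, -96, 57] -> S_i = Random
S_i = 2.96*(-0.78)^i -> [2.96, -2.31, 1.8, -1.4, 1.1]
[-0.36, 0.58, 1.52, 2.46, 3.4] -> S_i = -0.36 + 0.94*i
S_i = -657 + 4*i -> [-657, -653, -649, -645, -641]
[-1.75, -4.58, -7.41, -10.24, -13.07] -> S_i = -1.75 + -2.83*i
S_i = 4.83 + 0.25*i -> [4.83, 5.08, 5.33, 5.58, 5.83]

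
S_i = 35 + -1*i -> [35, 34, 33, 32, 31]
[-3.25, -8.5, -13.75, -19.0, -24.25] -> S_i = -3.25 + -5.25*i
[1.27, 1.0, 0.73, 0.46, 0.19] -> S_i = 1.27 + -0.27*i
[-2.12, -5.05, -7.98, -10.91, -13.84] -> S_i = -2.12 + -2.93*i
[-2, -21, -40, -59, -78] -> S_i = -2 + -19*i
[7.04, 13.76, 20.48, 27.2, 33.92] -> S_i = 7.04 + 6.72*i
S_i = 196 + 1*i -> [196, 197, 198, 199, 200]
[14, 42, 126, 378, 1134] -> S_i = 14*3^i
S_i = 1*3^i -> [1, 3, 9, 27, 81]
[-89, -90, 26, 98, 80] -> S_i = Random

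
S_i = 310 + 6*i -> [310, 316, 322, 328, 334]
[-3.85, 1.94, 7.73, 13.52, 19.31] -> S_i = -3.85 + 5.79*i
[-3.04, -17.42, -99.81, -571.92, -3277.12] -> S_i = -3.04*5.73^i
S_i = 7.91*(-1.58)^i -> [7.91, -12.5, 19.75, -31.2, 49.3]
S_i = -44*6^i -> [-44, -264, -1584, -9504, -57024]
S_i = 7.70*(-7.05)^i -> [7.7, -54.28, 382.71, -2698.1, 19021.61]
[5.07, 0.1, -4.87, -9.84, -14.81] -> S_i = 5.07 + -4.97*i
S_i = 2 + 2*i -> [2, 4, 6, 8, 10]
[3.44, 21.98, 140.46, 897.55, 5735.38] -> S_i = 3.44*6.39^i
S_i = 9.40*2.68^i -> [9.4, 25.19, 67.51, 180.94, 484.92]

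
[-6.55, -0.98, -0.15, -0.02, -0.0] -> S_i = -6.55*0.15^i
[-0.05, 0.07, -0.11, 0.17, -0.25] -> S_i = -0.05*(-1.49)^i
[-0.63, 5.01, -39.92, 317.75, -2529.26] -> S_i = -0.63*(-7.96)^i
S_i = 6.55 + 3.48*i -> [6.55, 10.03, 13.51, 16.99, 20.47]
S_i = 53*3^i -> [53, 159, 477, 1431, 4293]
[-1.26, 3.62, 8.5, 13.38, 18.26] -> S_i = -1.26 + 4.88*i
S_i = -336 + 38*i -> [-336, -298, -260, -222, -184]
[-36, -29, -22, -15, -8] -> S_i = -36 + 7*i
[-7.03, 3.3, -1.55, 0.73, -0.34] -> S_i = -7.03*(-0.47)^i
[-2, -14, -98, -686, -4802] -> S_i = -2*7^i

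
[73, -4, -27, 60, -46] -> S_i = Random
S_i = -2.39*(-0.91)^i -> [-2.39, 2.17, -1.98, 1.8, -1.64]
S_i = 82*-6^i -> [82, -492, 2952, -17712, 106272]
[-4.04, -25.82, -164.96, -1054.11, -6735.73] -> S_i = -4.04*6.39^i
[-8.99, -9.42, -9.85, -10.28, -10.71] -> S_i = -8.99 + -0.43*i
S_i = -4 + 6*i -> [-4, 2, 8, 14, 20]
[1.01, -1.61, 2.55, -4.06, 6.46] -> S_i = 1.01*(-1.59)^i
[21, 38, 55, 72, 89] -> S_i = 21 + 17*i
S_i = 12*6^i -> [12, 72, 432, 2592, 15552]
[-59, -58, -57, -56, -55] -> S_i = -59 + 1*i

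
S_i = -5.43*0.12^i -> [-5.43, -0.65, -0.08, -0.01, -0.0]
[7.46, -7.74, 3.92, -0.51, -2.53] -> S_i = Random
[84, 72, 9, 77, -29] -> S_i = Random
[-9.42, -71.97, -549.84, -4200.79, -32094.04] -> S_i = -9.42*7.64^i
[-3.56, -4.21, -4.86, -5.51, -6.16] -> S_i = -3.56 + -0.65*i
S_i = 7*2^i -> [7, 14, 28, 56, 112]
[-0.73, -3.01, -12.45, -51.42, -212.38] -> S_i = -0.73*4.13^i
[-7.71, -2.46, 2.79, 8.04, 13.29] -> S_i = -7.71 + 5.25*i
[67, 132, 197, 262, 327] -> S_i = 67 + 65*i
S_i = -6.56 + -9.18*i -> [-6.56, -15.74, -24.92, -34.1, -43.28]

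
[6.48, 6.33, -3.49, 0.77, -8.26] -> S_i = Random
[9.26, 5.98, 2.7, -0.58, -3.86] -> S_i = 9.26 + -3.28*i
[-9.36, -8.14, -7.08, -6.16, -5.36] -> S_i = -9.36*0.87^i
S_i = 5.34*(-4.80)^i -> [5.34, -25.63, 123.03, -590.56, 2834.69]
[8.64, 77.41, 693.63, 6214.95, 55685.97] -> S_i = 8.64*8.96^i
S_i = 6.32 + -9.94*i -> [6.32, -3.62, -13.56, -23.5, -33.44]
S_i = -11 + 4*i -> [-11, -7, -3, 1, 5]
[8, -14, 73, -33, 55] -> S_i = Random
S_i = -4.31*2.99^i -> [-4.31, -12.89, -38.53, -115.21, -344.48]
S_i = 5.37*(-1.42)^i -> [5.37, -7.63, 10.83, -15.38, 21.83]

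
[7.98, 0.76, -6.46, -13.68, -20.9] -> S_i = 7.98 + -7.22*i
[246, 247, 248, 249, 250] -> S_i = 246 + 1*i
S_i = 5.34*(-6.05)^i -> [5.34, -32.31, 195.46, -1182.52, 7154.23]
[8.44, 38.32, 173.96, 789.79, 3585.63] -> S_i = 8.44*4.54^i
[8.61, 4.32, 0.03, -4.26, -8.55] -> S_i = 8.61 + -4.29*i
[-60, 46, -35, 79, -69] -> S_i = Random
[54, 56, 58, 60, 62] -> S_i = 54 + 2*i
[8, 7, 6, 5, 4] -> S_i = 8 + -1*i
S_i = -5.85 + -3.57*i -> [-5.85, -9.42, -12.99, -16.56, -20.13]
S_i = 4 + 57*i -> [4, 61, 118, 175, 232]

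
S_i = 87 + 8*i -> [87, 95, 103, 111, 119]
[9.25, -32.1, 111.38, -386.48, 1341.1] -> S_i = 9.25*(-3.47)^i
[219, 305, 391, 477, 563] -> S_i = 219 + 86*i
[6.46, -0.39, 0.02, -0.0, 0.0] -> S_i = 6.46*(-0.06)^i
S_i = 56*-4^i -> [56, -224, 896, -3584, 14336]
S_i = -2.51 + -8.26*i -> [-2.51, -10.77, -19.03, -27.29, -35.55]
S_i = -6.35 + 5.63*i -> [-6.35, -0.72, 4.91, 10.54, 16.17]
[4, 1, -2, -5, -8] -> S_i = 4 + -3*i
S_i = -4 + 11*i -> [-4, 7, 18, 29, 40]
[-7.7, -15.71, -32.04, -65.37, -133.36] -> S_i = -7.70*2.04^i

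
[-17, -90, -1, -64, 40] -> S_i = Random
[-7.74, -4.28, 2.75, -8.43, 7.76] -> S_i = Random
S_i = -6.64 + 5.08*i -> [-6.64, -1.56, 3.52, 8.6, 13.68]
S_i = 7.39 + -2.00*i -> [7.39, 5.39, 3.39, 1.39, -0.61]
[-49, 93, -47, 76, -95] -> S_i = Random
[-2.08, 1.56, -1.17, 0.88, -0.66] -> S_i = -2.08*(-0.75)^i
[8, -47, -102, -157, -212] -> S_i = 8 + -55*i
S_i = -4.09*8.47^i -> [-4.09, -34.64, -293.42, -2485.27, -21050.24]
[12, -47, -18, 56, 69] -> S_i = Random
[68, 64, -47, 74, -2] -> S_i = Random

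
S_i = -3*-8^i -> [-3, 24, -192, 1536, -12288]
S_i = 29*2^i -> [29, 58, 116, 232, 464]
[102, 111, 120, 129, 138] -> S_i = 102 + 9*i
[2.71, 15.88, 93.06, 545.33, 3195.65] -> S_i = 2.71*5.86^i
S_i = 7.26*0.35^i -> [7.26, 2.54, 0.89, 0.31, 0.11]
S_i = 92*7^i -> [92, 644, 4508, 31556, 220892]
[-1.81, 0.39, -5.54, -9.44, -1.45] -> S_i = Random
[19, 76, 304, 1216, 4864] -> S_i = 19*4^i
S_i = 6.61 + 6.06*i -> [6.61, 12.67, 18.73, 24.79, 30.85]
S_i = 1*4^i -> [1, 4, 16, 64, 256]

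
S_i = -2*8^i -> [-2, -16, -128, -1024, -8192]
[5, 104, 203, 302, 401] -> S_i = 5 + 99*i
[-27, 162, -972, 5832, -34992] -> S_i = -27*-6^i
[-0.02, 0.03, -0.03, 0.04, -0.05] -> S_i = -0.02*(-1.26)^i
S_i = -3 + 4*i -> [-3, 1, 5, 9, 13]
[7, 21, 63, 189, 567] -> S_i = 7*3^i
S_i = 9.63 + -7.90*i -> [9.63, 1.73, -6.17, -14.07, -21.97]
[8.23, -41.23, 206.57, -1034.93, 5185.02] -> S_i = 8.23*(-5.01)^i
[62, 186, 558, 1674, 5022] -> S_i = 62*3^i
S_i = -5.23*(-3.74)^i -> [-5.23, 19.56, -73.16, 273.6, -1023.26]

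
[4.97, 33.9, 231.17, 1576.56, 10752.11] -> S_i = 4.97*6.82^i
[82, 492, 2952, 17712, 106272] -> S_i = 82*6^i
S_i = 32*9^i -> [32, 288, 2592, 23328, 209952]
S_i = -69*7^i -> [-69, -483, -3381, -23667, -165669]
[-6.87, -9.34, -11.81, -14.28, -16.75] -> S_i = -6.87 + -2.47*i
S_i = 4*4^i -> [4, 16, 64, 256, 1024]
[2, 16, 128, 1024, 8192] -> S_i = 2*8^i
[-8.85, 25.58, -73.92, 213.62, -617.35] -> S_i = -8.85*(-2.89)^i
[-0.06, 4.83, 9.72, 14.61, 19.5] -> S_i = -0.06 + 4.89*i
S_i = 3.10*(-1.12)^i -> [3.1, -3.47, 3.89, -4.36, 4.88]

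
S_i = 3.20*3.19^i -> [3.2, 10.21, 32.56, 103.88, 331.37]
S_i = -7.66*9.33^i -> [-7.66, -71.47, -666.79, -6221.19, -58043.73]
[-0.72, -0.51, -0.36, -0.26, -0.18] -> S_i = -0.72*0.71^i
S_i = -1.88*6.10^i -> [-1.88, -11.47, -69.95, -426.72, -2603.02]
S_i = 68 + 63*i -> [68, 131, 194, 257, 320]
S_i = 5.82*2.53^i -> [5.82, 14.72, 37.25, 94.25, 238.45]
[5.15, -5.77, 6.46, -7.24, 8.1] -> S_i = 5.15*(-1.12)^i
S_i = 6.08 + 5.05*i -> [6.08, 11.13, 16.18, 21.23, 26.28]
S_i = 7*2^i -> [7, 14, 28, 56, 112]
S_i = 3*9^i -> [3, 27, 243, 2187, 19683]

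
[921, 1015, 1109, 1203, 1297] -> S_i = 921 + 94*i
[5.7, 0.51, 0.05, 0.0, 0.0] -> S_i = 5.70*0.09^i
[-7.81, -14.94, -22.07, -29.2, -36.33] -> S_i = -7.81 + -7.13*i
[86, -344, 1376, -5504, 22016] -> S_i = 86*-4^i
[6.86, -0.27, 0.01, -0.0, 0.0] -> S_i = 6.86*(-0.04)^i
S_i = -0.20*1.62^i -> [-0.2, -0.32, -0.52, -0.85, -1.38]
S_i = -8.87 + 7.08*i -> [-8.87, -1.79, 5.29, 12.37, 19.45]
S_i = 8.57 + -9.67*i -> [8.57, -1.1, -10.77, -20.44, -30.11]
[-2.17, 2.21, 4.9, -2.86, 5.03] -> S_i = Random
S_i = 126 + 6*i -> [126, 132, 138, 144, 150]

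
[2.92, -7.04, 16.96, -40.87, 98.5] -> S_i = 2.92*(-2.41)^i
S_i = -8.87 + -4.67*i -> [-8.87, -13.54, -18.21, -22.88, -27.55]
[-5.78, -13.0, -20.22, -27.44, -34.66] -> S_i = -5.78 + -7.22*i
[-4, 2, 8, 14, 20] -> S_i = -4 + 6*i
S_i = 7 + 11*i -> [7, 18, 29, 40, 51]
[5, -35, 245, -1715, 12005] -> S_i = 5*-7^i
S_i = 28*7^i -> [28, 196, 1372, 9604, 67228]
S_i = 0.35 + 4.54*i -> [0.35, 4.89, 9.43, 13.97, 18.51]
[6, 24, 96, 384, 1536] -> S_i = 6*4^i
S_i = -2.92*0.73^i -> [-2.92, -2.13, -1.56, -1.14, -0.83]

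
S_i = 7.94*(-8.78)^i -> [7.94, -69.71, 612.08, -5374.08, 47184.41]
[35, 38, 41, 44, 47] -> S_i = 35 + 3*i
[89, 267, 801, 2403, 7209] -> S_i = 89*3^i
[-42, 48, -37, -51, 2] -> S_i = Random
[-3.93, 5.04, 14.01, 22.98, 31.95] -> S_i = -3.93 + 8.97*i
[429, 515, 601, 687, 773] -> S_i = 429 + 86*i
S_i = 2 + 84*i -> [2, 86, 170, 254, 338]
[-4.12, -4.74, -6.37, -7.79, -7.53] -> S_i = Random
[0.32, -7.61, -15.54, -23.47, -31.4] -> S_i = 0.32 + -7.93*i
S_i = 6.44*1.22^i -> [6.44, 7.86, 9.59, 11.69, 14.27]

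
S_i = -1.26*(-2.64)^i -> [-1.26, 3.33, -8.78, 23.18, -61.2]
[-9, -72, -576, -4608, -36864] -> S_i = -9*8^i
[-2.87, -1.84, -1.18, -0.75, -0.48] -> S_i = -2.87*0.64^i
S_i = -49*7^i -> [-49, -343, -2401, -16807, -117649]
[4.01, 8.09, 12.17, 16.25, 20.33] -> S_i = 4.01 + 4.08*i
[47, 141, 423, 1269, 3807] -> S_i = 47*3^i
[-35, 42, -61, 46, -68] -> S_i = Random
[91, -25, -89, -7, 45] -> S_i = Random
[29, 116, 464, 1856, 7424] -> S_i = 29*4^i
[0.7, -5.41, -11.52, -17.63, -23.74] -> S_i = 0.70 + -6.11*i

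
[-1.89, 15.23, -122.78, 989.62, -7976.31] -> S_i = -1.89*(-8.06)^i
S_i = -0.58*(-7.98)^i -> [-0.58, 4.63, -36.93, 294.74, -2352.01]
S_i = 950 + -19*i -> [950, 931, 912, 893, 874]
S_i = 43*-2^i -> [43, -86, 172, -344, 688]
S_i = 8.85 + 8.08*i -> [8.85, 16.93, 25.01, 33.09, 41.17]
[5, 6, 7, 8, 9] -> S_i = 5 + 1*i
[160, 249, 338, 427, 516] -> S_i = 160 + 89*i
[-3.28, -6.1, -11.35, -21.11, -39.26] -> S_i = -3.28*1.86^i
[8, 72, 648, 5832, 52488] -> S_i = 8*9^i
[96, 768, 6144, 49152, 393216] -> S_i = 96*8^i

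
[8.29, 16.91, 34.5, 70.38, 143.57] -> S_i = 8.29*2.04^i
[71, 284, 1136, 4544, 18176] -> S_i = 71*4^i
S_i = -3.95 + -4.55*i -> [-3.95, -8.5, -13.05, -17.6, -22.15]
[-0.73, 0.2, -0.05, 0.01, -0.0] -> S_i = -0.73*(-0.27)^i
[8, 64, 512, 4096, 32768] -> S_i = 8*8^i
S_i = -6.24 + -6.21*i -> [-6.24, -12.45, -18.66, -24.87, -31.08]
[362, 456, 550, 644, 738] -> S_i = 362 + 94*i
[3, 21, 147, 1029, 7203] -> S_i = 3*7^i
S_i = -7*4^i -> [-7, -28, -112, -448, -1792]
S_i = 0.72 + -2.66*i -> [0.72, -1.94, -4.6, -7.26, -9.92]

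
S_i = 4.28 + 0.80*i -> [4.28, 5.08, 5.88, 6.68, 7.48]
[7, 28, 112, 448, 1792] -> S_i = 7*4^i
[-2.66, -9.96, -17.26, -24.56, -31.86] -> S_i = -2.66 + -7.30*i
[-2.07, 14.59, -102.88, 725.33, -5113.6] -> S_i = -2.07*(-7.05)^i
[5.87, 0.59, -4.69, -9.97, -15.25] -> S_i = 5.87 + -5.28*i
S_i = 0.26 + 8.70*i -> [0.26, 8.96, 17.66, 26.36, 35.06]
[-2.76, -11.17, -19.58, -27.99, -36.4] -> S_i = -2.76 + -8.41*i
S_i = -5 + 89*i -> [-5, 84, 173, 262, 351]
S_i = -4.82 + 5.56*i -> [-4.82, 0.74, 6.3, 11.86, 17.42]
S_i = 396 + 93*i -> [396, 489, 582, 675, 768]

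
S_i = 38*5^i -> [38, 190, 950, 4750, 23750]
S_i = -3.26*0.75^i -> [-3.26, -2.44, -1.83, -1.38, -1.03]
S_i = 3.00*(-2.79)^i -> [3.0, -8.37, 23.35, -65.15, 181.78]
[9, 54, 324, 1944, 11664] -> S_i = 9*6^i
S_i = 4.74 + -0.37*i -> [4.74, 4.37, 4.0, 3.63, 3.26]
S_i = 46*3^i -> [46, 138, 414, 1242, 3726]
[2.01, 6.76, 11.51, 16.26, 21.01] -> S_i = 2.01 + 4.75*i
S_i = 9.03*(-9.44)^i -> [9.03, -85.24, 804.7, -7596.33, 71709.34]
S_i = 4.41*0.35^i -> [4.41, 1.54, 0.54, 0.19, 0.07]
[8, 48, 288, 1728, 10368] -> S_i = 8*6^i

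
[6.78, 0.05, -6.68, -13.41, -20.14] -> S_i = 6.78 + -6.73*i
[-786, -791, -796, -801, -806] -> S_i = -786 + -5*i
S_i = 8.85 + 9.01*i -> [8.85, 17.86, 26.87, 35.88, 44.89]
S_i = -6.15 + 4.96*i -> [-6.15, -1.19, 3.77, 8.73, 13.69]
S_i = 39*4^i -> [39, 156, 624, 2496, 9984]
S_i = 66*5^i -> [66, 330, 1650, 8250, 41250]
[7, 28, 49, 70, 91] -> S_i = 7 + 21*i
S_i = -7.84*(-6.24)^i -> [-7.84, 48.92, -305.27, 1904.89, -11886.51]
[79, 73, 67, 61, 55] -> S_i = 79 + -6*i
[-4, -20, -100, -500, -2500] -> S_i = -4*5^i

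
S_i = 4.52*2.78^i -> [4.52, 12.57, 34.93, 97.11, 269.97]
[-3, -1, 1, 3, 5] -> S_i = -3 + 2*i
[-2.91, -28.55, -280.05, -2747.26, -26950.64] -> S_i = -2.91*9.81^i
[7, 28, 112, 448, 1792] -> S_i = 7*4^i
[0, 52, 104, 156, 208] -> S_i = 0 + 52*i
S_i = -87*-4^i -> [-87, 348, -1392, 5568, -22272]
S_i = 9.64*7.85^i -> [9.64, 75.67, 594.04, 4663.22, 36606.29]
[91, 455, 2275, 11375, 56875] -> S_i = 91*5^i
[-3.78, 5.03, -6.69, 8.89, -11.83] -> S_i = -3.78*(-1.33)^i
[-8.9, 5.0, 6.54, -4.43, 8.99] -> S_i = Random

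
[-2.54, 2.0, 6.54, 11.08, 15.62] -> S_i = -2.54 + 4.54*i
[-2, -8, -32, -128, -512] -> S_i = -2*4^i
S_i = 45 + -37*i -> [45, 8, -29, -66, -103]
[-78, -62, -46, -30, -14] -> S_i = -78 + 16*i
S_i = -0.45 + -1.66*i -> [-0.45, -2.11, -3.77, -5.43, -7.09]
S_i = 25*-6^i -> [25, -150, 900, -5400, 32400]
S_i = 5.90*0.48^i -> [5.9, 2.83, 1.36, 0.65, 0.31]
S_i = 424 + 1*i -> [424, 425, 426, 427, 428]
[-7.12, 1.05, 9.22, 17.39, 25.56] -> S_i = -7.12 + 8.17*i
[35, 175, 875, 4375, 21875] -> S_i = 35*5^i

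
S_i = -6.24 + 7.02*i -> [-6.24, 0.78, 7.8, 14.82, 21.84]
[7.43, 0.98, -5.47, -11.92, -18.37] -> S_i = 7.43 + -6.45*i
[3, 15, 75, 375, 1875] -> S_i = 3*5^i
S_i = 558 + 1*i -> [558, 559, 560, 561, 562]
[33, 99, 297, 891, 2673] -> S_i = 33*3^i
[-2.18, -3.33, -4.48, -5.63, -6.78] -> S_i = -2.18 + -1.15*i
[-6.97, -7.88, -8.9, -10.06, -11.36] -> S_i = -6.97*1.13^i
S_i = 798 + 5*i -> [798, 803, 808, 813, 818]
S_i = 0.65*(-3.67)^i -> [0.65, -2.39, 8.75, -32.13, 117.92]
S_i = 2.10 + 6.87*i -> [2.1, 8.97, 15.84, 22.71, 29.58]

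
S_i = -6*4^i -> [-6, -24, -96, -384, -1536]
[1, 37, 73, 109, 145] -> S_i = 1 + 36*i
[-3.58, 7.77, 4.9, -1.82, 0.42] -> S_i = Random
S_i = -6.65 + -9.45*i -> [-6.65, -16.1, -25.55, -35.0, -44.45]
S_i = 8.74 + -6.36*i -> [8.74, 2.38, -3.98, -10.34, -16.7]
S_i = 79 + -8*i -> [79, 71, 63, 55, 47]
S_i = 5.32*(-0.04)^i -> [5.32, -0.21, 0.01, -0.0, 0.0]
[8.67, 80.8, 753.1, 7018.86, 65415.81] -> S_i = 8.67*9.32^i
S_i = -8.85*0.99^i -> [-8.85, -8.76, -8.67, -8.59, -8.5]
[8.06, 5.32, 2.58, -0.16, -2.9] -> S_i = 8.06 + -2.74*i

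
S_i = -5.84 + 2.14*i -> [-5.84, -3.7, -1.56, 0.58, 2.72]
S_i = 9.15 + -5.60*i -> [9.15, 3.55, -2.05, -7.65, -13.25]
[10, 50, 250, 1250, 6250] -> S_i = 10*5^i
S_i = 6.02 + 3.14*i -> [6.02, 9.16, 12.3, 15.44, 18.58]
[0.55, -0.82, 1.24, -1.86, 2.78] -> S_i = 0.55*(-1.50)^i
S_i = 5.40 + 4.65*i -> [5.4, 10.05, 14.7, 19.35, 24.0]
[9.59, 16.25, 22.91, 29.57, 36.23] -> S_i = 9.59 + 6.66*i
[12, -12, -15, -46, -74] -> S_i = Random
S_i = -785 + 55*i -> [-785, -730, -675, -620, -565]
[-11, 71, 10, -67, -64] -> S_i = Random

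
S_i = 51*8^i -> [51, 408, 3264, 26112, 208896]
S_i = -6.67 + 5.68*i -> [-6.67, -0.99, 4.69, 10.37, 16.05]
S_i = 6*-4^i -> [6, -24, 96, -384, 1536]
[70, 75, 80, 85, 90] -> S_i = 70 + 5*i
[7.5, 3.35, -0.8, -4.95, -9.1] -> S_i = 7.50 + -4.15*i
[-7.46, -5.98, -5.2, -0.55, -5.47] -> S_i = Random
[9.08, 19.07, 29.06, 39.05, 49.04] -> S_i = 9.08 + 9.99*i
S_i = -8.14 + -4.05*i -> [-8.14, -12.19, -16.24, -20.29, -24.34]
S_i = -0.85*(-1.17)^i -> [-0.85, 0.99, -1.16, 1.36, -1.59]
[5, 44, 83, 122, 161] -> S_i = 5 + 39*i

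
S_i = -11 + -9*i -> [-11, -20, -29, -38, -47]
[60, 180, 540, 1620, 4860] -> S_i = 60*3^i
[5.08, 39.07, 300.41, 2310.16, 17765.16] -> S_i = 5.08*7.69^i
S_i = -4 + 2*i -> [-4, -2, 0, 2, 4]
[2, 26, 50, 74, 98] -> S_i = 2 + 24*i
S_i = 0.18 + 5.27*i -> [0.18, 5.45, 10.72, 15.99, 21.26]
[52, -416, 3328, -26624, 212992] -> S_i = 52*-8^i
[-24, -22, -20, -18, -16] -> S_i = -24 + 2*i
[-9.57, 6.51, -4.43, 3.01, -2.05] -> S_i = -9.57*(-0.68)^i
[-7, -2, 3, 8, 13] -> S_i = -7 + 5*i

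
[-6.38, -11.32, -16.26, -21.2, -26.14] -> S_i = -6.38 + -4.94*i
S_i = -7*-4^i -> [-7, 28, -112, 448, -1792]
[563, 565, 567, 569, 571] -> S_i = 563 + 2*i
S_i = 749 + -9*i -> [749, 740, 731, 722, 713]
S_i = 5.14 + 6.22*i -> [5.14, 11.36, 17.58, 23.8, 30.02]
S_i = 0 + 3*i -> [0, 3, 6, 9, 12]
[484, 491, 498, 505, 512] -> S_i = 484 + 7*i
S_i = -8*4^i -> [-8, -32, -128, -512, -2048]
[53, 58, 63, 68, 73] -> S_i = 53 + 5*i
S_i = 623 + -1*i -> [623, 622, 621, 620, 619]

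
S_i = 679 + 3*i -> [679, 682, 685, 688, 691]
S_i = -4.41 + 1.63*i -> [-4.41, -2.78, -1.15, 0.48, 2.11]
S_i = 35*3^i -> [35, 105, 315, 945, 2835]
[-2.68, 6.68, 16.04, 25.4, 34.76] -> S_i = -2.68 + 9.36*i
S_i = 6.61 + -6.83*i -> [6.61, -0.22, -7.05, -13.88, -20.71]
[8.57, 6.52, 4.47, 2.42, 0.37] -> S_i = 8.57 + -2.05*i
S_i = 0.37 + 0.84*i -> [0.37, 1.21, 2.05, 2.89, 3.73]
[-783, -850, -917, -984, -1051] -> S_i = -783 + -67*i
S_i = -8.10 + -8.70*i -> [-8.1, -16.8, -25.5, -34.2, -42.9]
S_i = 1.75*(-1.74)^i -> [1.75, -3.04, 5.3, -9.22, 16.04]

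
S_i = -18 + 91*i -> [-18, 73, 164, 255, 346]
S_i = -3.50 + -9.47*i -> [-3.5, -12.97, -22.44, -31.91, -41.38]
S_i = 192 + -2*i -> [192, 190, 188, 186, 184]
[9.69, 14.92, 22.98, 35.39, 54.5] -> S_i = 9.69*1.54^i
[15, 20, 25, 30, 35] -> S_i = 15 + 5*i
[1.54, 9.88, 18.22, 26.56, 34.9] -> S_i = 1.54 + 8.34*i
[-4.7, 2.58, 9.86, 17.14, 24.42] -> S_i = -4.70 + 7.28*i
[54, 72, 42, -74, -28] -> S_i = Random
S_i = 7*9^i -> [7, 63, 567, 5103, 45927]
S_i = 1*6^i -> [1, 6, 36, 216, 1296]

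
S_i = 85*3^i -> [85, 255, 765, 2295, 6885]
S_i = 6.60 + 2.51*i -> [6.6, 9.11, 11.62, 14.13, 16.64]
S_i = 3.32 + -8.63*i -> [3.32, -5.31, -13.94, -22.57, -31.2]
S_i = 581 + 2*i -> [581, 583, 585, 587, 589]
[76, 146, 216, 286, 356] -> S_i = 76 + 70*i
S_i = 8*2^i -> [8, 16, 32, 64, 128]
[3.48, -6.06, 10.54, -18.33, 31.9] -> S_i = 3.48*(-1.74)^i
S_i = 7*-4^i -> [7, -28, 112, -448, 1792]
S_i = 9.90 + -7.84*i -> [9.9, 2.06, -5.78, -13.62, -21.46]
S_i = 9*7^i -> [9, 63, 441, 3087, 21609]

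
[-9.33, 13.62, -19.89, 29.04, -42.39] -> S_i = -9.33*(-1.46)^i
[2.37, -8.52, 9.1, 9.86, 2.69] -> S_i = Random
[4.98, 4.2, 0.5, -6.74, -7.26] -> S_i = Random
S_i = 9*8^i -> [9, 72, 576, 4608, 36864]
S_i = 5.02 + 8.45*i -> [5.02, 13.47, 21.92, 30.37, 38.82]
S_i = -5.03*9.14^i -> [-5.03, -45.97, -420.2, -3840.67, -35103.69]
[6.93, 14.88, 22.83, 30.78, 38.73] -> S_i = 6.93 + 7.95*i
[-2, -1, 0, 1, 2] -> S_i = -2 + 1*i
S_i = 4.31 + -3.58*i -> [4.31, 0.73, -2.85, -6.43, -10.01]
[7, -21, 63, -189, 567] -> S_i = 7*-3^i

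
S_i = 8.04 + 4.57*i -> [8.04, 12.61, 17.18, 21.75, 26.32]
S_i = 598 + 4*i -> [598, 602, 606, 610, 614]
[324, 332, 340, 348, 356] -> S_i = 324 + 8*i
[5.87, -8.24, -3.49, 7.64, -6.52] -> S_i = Random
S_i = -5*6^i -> [-5, -30, -180, -1080, -6480]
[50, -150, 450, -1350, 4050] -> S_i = 50*-3^i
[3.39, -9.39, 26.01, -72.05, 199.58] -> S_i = 3.39*(-2.77)^i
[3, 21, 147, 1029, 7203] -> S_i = 3*7^i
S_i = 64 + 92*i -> [64, 156, 248, 340, 432]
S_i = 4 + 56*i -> [4, 60, 116, 172, 228]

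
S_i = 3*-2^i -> [3, -6, 12, -24, 48]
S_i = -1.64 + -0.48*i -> [-1.64, -2.12, -2.6, -3.08, -3.56]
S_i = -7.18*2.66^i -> [-7.18, -19.1, -50.8, -135.14, -359.46]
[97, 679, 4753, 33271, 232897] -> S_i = 97*7^i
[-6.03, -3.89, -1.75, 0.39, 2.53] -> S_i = -6.03 + 2.14*i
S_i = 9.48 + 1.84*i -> [9.48, 11.32, 13.16, 15.0, 16.84]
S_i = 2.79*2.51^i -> [2.79, 7.0, 17.58, 44.12, 110.74]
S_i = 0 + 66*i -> [0, 66, 132, 198, 264]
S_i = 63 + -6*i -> [63, 57, 51, 45, 39]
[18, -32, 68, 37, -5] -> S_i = Random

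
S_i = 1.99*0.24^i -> [1.99, 0.48, 0.11, 0.03, 0.01]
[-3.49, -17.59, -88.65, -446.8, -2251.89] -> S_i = -3.49*5.04^i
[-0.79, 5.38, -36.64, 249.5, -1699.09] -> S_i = -0.79*(-6.81)^i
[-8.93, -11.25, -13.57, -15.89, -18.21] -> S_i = -8.93 + -2.32*i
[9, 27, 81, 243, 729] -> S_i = 9*3^i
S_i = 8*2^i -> [8, 16, 32, 64, 128]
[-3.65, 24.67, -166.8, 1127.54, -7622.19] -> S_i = -3.65*(-6.76)^i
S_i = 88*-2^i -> [88, -176, 352, -704, 1408]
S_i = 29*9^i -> [29, 261, 2349, 21141, 190269]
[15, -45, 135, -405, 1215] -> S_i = 15*-3^i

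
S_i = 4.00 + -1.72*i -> [4.0, 2.28, 0.56, -1.16, -2.88]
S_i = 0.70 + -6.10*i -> [0.7, -5.4, -11.5, -17.6, -23.7]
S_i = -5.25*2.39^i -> [-5.25, -12.55, -29.99, -71.67, -171.3]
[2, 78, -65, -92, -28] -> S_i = Random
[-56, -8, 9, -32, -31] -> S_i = Random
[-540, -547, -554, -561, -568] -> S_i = -540 + -7*i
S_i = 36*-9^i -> [36, -324, 2916, -26244, 236196]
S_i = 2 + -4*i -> [2, -2, -6, -10, -14]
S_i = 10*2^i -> [10, 20, 40, 80, 160]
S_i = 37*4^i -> [37, 148, 592, 2368, 9472]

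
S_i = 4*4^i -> [4, 16, 64, 256, 1024]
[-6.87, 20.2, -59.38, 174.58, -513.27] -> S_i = -6.87*(-2.94)^i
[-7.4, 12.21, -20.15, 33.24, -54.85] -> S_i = -7.40*(-1.65)^i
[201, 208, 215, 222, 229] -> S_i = 201 + 7*i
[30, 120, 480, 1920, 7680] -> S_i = 30*4^i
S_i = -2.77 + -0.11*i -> [-2.77, -2.88, -2.99, -3.1, -3.21]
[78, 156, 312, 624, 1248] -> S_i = 78*2^i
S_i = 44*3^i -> [44, 132, 396, 1188, 3564]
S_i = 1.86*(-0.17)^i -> [1.86, -0.32, 0.05, -0.01, 0.0]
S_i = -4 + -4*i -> [-4, -8, -12, -16, -20]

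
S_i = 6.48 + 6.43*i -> [6.48, 12.91, 19.34, 25.77, 32.2]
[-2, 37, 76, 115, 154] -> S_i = -2 + 39*i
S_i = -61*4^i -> [-61, -244, -976, -3904, -15616]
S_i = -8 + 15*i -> [-8, 7, 22, 37, 52]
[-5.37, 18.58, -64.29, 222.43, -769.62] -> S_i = -5.37*(-3.46)^i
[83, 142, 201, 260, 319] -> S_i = 83 + 59*i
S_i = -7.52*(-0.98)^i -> [-7.52, 7.37, -7.22, 7.08, -6.94]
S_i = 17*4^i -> [17, 68, 272, 1088, 4352]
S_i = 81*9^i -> [81, 729, 6561, 59049, 531441]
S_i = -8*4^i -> [-8, -32, -128, -512, -2048]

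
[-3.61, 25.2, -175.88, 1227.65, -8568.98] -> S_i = -3.61*(-6.98)^i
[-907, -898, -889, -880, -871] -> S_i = -907 + 9*i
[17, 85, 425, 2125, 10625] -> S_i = 17*5^i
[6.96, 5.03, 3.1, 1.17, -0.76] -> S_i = 6.96 + -1.93*i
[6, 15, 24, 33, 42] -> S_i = 6 + 9*i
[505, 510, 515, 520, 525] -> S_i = 505 + 5*i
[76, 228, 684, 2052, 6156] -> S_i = 76*3^i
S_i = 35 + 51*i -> [35, 86, 137, 188, 239]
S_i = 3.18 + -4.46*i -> [3.18, -1.28, -5.74, -10.2, -14.66]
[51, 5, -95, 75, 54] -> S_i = Random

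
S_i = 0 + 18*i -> [0, 18, 36, 54, 72]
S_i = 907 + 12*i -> [907, 919, 931, 943, 955]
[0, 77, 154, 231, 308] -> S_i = 0 + 77*i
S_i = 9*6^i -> [9, 54, 324, 1944, 11664]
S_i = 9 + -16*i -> [9, -7, -23, -39, -55]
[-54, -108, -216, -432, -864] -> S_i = -54*2^i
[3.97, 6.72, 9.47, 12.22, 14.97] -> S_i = 3.97 + 2.75*i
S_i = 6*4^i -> [6, 24, 96, 384, 1536]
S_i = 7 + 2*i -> [7, 9, 11, 13, 15]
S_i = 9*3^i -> [9, 27, 81, 243, 729]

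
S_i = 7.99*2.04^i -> [7.99, 16.3, 33.25, 67.83, 138.38]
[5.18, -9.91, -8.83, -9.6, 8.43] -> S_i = Random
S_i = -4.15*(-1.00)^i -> [-4.15, 4.15, -4.15, 4.15, -4.15]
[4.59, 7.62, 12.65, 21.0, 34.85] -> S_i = 4.59*1.66^i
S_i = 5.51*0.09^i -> [5.51, 0.5, 0.04, 0.0, 0.0]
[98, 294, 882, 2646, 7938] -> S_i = 98*3^i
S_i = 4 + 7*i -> [4, 11, 18, 25, 32]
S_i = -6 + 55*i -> [-6, 49, 104, 159, 214]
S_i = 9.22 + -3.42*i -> [9.22, 5.8, 2.38, -1.04, -4.46]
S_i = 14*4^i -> [14, 56, 224, 896, 3584]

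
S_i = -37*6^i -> [-37, -222, -1332, -7992, -47952]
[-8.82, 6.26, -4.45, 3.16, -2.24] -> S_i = -8.82*(-0.71)^i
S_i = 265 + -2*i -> [265, 263, 261, 259, 257]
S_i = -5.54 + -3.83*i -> [-5.54, -9.37, -13.2, -17.03, -20.86]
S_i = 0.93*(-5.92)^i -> [0.93, -5.51, 32.59, -192.95, 1142.27]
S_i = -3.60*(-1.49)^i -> [-3.6, 5.36, -7.99, 11.91, -17.74]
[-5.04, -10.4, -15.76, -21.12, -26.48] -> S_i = -5.04 + -5.36*i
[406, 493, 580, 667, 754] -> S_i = 406 + 87*i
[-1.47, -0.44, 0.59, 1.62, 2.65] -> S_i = -1.47 + 1.03*i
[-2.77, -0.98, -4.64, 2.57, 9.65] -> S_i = Random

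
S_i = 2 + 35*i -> [2, 37, 72, 107, 142]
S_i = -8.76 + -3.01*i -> [-8.76, -11.77, -14.78, -17.79, -20.8]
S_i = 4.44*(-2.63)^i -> [4.44, -11.68, 30.71, -80.77, 212.43]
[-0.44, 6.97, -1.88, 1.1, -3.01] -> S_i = Random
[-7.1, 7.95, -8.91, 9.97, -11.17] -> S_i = -7.10*(-1.12)^i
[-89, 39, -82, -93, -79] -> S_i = Random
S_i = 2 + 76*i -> [2, 78, 154, 230, 306]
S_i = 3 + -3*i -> [3, 0, -3, -6, -9]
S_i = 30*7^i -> [30, 210, 1470, 10290, 72030]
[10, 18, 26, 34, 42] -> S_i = 10 + 8*i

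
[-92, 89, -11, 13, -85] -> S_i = Random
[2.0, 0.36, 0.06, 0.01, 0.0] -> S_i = 2.00*0.18^i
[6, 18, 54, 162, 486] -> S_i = 6*3^i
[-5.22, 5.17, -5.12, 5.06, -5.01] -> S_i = -5.22*(-0.99)^i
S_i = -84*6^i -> [-84, -504, -3024, -18144, -108864]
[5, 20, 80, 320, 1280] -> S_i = 5*4^i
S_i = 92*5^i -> [92, 460, 2300, 11500, 57500]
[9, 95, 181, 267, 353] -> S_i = 9 + 86*i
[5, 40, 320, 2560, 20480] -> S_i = 5*8^i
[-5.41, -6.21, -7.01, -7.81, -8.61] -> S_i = -5.41 + -0.80*i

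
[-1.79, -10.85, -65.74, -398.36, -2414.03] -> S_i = -1.79*6.06^i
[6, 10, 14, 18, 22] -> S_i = 6 + 4*i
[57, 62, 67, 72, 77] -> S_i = 57 + 5*i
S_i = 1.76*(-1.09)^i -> [1.76, -1.92, 2.09, -2.28, 2.48]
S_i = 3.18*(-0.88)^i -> [3.18, -2.8, 2.46, -2.17, 1.91]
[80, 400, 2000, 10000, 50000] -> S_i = 80*5^i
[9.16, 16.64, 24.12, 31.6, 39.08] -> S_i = 9.16 + 7.48*i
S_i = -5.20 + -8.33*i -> [-5.2, -13.53, -21.86, -30.19, -38.52]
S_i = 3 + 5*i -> [3, 8, 13, 18, 23]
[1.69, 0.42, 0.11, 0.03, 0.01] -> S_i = 1.69*0.25^i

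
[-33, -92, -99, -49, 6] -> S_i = Random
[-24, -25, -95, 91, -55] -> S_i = Random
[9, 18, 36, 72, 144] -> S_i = 9*2^i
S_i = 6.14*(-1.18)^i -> [6.14, -7.25, 8.55, -10.09, 11.9]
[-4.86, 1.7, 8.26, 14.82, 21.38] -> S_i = -4.86 + 6.56*i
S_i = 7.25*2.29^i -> [7.25, 16.6, 38.02, 87.07, 199.38]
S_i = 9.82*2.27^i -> [9.82, 22.29, 50.6, 114.87, 260.74]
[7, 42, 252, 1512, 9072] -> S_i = 7*6^i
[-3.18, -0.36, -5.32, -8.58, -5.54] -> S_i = Random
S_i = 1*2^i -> [1, 2, 4, 8, 16]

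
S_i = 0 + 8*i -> [0, 8, 16, 24, 32]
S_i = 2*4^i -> [2, 8, 32, 128, 512]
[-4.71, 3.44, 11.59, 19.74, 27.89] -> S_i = -4.71 + 8.15*i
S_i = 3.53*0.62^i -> [3.53, 2.19, 1.36, 0.84, 0.52]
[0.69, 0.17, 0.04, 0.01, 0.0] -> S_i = 0.69*0.25^i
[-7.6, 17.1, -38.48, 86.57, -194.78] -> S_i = -7.60*(-2.25)^i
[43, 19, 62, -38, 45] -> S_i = Random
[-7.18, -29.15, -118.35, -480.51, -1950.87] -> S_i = -7.18*4.06^i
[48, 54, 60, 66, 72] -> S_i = 48 + 6*i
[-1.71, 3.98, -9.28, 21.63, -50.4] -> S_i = -1.71*(-2.33)^i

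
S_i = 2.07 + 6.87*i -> [2.07, 8.94, 15.81, 22.68, 29.55]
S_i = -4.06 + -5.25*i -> [-4.06, -9.31, -14.56, -19.81, -25.06]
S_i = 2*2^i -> [2, 4, 8, 16, 32]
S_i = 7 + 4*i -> [7, 11, 15, 19, 23]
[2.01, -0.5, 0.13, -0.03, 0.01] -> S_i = 2.01*(-0.25)^i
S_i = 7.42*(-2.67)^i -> [7.42, -19.81, 52.9, -141.23, 377.09]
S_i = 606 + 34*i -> [606, 640, 674, 708, 742]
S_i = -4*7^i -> [-4, -28, -196, -1372, -9604]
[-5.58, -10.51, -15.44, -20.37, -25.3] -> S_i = -5.58 + -4.93*i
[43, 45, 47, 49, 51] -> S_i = 43 + 2*i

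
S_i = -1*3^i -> [-1, -3, -9, -27, -81]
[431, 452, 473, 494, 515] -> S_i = 431 + 21*i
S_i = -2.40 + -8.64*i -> [-2.4, -11.04, -19.68, -28.32, -36.96]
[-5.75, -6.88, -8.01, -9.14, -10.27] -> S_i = -5.75 + -1.13*i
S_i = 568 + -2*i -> [568, 566, 564, 562, 560]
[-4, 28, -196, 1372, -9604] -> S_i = -4*-7^i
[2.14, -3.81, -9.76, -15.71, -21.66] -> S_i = 2.14 + -5.95*i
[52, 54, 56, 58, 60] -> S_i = 52 + 2*i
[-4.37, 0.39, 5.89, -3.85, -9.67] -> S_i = Random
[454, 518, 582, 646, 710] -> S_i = 454 + 64*i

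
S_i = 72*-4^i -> [72, -288, 1152, -4608, 18432]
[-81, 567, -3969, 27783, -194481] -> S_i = -81*-7^i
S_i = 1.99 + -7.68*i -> [1.99, -5.69, -13.37, -21.05, -28.73]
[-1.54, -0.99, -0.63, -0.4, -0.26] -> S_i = -1.54*0.64^i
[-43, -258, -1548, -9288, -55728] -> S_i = -43*6^i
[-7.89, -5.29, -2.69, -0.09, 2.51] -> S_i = -7.89 + 2.60*i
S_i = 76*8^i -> [76, 608, 4864, 38912, 311296]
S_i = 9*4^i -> [9, 36, 144, 576, 2304]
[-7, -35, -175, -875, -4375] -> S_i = -7*5^i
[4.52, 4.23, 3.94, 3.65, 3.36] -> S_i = 4.52 + -0.29*i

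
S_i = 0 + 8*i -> [0, 8, 16, 24, 32]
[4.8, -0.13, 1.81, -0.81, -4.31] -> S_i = Random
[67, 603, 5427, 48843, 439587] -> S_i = 67*9^i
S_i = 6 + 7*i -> [6, 13, 20, 27, 34]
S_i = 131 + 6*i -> [131, 137, 143, 149, 155]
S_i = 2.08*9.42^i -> [2.08, 19.59, 184.57, 1738.67, 16378.23]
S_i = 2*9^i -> [2, 18, 162, 1458, 13122]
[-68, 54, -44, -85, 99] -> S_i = Random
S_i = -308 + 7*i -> [-308, -301, -294, -287, -280]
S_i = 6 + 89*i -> [6, 95, 184, 273, 362]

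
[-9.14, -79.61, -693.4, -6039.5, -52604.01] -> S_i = -9.14*8.71^i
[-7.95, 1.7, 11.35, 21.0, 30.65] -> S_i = -7.95 + 9.65*i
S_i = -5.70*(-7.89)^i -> [-5.7, 44.97, -354.84, 2799.66, -22089.35]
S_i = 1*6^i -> [1, 6, 36, 216, 1296]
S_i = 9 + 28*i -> [9, 37, 65, 93, 121]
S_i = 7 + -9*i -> [7, -2, -11, -20, -29]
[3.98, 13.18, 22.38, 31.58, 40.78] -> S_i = 3.98 + 9.20*i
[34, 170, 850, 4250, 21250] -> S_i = 34*5^i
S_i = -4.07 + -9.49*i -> [-4.07, -13.56, -23.05, -32.54, -42.03]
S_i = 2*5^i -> [2, 10, 50, 250, 1250]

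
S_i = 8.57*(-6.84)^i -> [8.57, -58.62, 400.95, -2742.52, 18758.81]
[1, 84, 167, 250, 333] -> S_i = 1 + 83*i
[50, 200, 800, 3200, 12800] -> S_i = 50*4^i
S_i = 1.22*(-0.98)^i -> [1.22, -1.2, 1.17, -1.15, 1.13]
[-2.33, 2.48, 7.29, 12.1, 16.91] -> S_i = -2.33 + 4.81*i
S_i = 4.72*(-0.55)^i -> [4.72, -2.6, 1.43, -0.79, 0.43]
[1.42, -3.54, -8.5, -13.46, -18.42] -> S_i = 1.42 + -4.96*i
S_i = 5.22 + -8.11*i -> [5.22, -2.89, -11.0, -19.11, -27.22]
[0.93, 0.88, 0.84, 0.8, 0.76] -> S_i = 0.93*0.95^i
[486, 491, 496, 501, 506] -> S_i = 486 + 5*i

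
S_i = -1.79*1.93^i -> [-1.79, -3.45, -6.67, -12.87, -24.84]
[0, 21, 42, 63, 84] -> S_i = 0 + 21*i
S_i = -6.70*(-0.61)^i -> [-6.7, 4.09, -2.49, 1.52, -0.93]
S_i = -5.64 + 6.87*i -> [-5.64, 1.23, 8.1, 14.97, 21.84]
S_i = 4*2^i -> [4, 8, 16, 32, 64]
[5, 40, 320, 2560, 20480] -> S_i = 5*8^i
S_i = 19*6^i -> [19, 114, 684, 4104, 24624]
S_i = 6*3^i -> [6, 18, 54, 162, 486]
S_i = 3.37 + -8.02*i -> [3.37, -4.65, -12.67, -20.69, -28.71]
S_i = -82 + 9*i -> [-82, -73, -64, -55, -46]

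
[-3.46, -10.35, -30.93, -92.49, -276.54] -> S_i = -3.46*2.99^i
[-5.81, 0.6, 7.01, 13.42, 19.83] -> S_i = -5.81 + 6.41*i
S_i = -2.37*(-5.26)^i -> [-2.37, 12.47, -65.57, 344.91, -1814.23]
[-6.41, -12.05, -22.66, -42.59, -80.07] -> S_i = -6.41*1.88^i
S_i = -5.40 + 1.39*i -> [-5.4, -4.01, -2.62, -1.23, 0.16]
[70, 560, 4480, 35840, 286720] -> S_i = 70*8^i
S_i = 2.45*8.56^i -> [2.45, 20.97, 179.52, 1536.69, 13154.1]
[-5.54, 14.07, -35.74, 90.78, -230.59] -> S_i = -5.54*(-2.54)^i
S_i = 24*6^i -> [24, 144, 864, 5184, 31104]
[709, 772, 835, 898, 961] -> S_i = 709 + 63*i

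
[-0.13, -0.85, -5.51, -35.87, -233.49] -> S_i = -0.13*6.51^i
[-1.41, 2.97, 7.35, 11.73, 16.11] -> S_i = -1.41 + 4.38*i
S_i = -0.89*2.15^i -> [-0.89, -1.91, -4.11, -8.85, -19.02]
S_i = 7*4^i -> [7, 28, 112, 448, 1792]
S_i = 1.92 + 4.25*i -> [1.92, 6.17, 10.42, 14.67, 18.92]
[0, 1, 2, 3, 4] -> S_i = 0 + 1*i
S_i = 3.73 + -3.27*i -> [3.73, 0.46, -2.81, -6.08, -9.35]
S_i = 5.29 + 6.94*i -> [5.29, 12.23, 19.17, 26.11, 33.05]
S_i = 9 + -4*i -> [9, 5, 1, -3, -7]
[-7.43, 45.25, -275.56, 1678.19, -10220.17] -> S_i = -7.43*(-6.09)^i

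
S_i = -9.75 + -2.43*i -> [-9.75, -12.18, -14.61, -17.04, -19.47]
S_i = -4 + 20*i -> [-4, 16, 36, 56, 76]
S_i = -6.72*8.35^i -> [-6.72, -56.11, -468.54, -3912.27, -32667.45]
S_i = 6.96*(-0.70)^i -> [6.96, -4.87, 3.41, -2.39, 1.67]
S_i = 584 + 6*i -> [584, 590, 596, 602, 608]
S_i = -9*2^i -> [-9, -18, -36, -72, -144]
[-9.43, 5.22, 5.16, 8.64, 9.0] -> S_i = Random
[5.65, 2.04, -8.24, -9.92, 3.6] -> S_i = Random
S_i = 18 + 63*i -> [18, 81, 144, 207, 270]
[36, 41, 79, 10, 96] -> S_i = Random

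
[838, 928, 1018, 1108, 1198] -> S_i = 838 + 90*i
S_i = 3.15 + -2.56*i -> [3.15, 0.59, -1.97, -4.53, -7.09]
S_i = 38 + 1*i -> [38, 39, 40, 41, 42]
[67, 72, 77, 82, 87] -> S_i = 67 + 5*i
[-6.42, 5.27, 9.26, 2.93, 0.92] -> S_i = Random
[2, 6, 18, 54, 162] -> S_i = 2*3^i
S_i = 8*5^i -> [8, 40, 200, 1000, 5000]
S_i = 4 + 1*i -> [4, 5, 6, 7, 8]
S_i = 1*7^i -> [1, 7, 49, 343, 2401]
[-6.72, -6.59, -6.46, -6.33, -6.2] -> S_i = -6.72 + 0.13*i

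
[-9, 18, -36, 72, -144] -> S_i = -9*-2^i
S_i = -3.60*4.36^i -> [-3.6, -15.7, -68.43, -298.37, -1300.91]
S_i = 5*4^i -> [5, 20, 80, 320, 1280]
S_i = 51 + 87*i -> [51, 138, 225, 312, 399]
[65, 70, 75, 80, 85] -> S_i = 65 + 5*i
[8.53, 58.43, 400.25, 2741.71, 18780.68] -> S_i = 8.53*6.85^i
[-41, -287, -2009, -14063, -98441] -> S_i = -41*7^i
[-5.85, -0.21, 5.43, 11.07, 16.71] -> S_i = -5.85 + 5.64*i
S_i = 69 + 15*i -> [69, 84, 99, 114, 129]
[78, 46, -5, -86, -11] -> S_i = Random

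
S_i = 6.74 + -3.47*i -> [6.74, 3.27, -0.2, -3.67, -7.14]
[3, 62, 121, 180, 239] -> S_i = 3 + 59*i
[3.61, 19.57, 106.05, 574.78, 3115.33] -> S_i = 3.61*5.42^i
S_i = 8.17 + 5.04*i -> [8.17, 13.21, 18.25, 23.29, 28.33]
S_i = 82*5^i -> [82, 410, 2050, 10250, 51250]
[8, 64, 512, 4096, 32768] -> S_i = 8*8^i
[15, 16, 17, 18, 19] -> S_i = 15 + 1*i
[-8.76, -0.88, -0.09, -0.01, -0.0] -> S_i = -8.76*0.10^i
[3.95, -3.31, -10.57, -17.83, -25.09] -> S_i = 3.95 + -7.26*i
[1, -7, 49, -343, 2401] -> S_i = 1*-7^i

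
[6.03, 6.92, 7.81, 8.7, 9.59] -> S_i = 6.03 + 0.89*i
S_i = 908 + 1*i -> [908, 909, 910, 911, 912]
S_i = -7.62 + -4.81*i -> [-7.62, -12.43, -17.24, -22.05, -26.86]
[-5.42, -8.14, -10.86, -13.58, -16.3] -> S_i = -5.42 + -2.72*i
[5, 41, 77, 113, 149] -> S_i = 5 + 36*i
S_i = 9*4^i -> [9, 36, 144, 576, 2304]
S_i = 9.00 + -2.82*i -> [9.0, 6.18, 3.36, 0.54, -2.28]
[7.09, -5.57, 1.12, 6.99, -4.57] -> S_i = Random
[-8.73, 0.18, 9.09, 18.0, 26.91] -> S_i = -8.73 + 8.91*i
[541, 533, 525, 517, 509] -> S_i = 541 + -8*i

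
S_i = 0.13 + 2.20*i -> [0.13, 2.33, 4.53, 6.73, 8.93]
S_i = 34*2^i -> [34, 68, 136, 272, 544]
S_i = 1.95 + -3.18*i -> [1.95, -1.23, -4.41, -7.59, -10.77]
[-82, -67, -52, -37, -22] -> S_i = -82 + 15*i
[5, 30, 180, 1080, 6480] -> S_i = 5*6^i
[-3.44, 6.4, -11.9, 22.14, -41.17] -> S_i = -3.44*(-1.86)^i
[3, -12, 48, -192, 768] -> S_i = 3*-4^i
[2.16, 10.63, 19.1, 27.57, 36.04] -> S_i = 2.16 + 8.47*i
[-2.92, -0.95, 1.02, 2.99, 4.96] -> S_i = -2.92 + 1.97*i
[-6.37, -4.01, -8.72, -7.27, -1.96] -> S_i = Random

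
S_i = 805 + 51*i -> [805, 856, 907, 958, 1009]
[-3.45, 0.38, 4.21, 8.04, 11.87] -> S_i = -3.45 + 3.83*i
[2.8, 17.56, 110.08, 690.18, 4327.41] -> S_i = 2.80*6.27^i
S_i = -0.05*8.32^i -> [-0.05, -0.42, -3.46, -28.8, -239.59]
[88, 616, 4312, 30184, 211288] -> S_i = 88*7^i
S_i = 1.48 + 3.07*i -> [1.48, 4.55, 7.62, 10.69, 13.76]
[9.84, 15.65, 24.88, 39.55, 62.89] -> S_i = 9.84*1.59^i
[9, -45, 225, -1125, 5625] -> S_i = 9*-5^i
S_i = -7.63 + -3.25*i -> [-7.63, -10.88, -14.13, -17.38, -20.63]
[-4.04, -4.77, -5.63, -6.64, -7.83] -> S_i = -4.04*1.18^i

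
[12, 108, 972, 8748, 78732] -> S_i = 12*9^i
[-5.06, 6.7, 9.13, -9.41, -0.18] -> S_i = Random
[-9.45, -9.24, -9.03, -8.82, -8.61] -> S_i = -9.45 + 0.21*i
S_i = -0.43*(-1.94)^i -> [-0.43, 0.83, -1.62, 3.14, -6.09]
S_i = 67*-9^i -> [67, -603, 5427, -48843, 439587]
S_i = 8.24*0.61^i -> [8.24, 5.03, 3.07, 1.87, 1.14]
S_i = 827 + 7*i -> [827, 834, 841, 848, 855]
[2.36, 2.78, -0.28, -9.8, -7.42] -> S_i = Random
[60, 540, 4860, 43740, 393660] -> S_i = 60*9^i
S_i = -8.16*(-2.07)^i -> [-8.16, 16.89, -34.96, 72.38, -149.82]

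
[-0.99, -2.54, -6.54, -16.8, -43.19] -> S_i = -0.99*2.57^i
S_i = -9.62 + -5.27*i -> [-9.62, -14.89, -20.16, -25.43, -30.7]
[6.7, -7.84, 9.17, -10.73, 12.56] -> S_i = 6.70*(-1.17)^i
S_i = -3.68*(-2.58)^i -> [-3.68, 9.49, -24.5, 63.2, -163.05]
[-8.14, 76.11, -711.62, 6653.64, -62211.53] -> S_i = -8.14*(-9.35)^i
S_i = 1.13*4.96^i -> [1.13, 5.6, 27.8, 137.89, 683.92]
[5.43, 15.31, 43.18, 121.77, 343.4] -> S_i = 5.43*2.82^i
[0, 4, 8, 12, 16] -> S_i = 0 + 4*i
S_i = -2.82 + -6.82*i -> [-2.82, -9.64, -16.46, -23.28, -30.1]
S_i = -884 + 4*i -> [-884, -880, -876, -872, -868]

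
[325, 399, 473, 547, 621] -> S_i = 325 + 74*i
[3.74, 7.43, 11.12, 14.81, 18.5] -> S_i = 3.74 + 3.69*i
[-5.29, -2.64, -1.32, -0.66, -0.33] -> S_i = -5.29*0.50^i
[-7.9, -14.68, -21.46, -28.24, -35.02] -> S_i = -7.90 + -6.78*i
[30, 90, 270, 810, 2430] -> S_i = 30*3^i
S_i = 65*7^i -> [65, 455, 3185, 22295, 156065]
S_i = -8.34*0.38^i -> [-8.34, -3.17, -1.2, -0.46, -0.17]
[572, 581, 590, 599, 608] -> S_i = 572 + 9*i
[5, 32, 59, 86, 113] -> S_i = 5 + 27*i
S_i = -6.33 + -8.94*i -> [-6.33, -15.27, -24.21, -33.15, -42.09]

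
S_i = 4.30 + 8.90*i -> [4.3, 13.2, 22.1, 31.0, 39.9]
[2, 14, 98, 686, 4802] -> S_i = 2*7^i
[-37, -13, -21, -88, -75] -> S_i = Random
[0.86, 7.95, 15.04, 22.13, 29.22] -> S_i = 0.86 + 7.09*i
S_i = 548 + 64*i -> [548, 612, 676, 740, 804]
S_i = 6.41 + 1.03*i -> [6.41, 7.44, 8.47, 9.5, 10.53]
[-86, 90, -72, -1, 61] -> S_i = Random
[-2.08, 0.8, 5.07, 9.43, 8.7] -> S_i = Random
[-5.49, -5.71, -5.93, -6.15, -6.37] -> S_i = -5.49 + -0.22*i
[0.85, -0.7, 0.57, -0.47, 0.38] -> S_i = 0.85*(-0.82)^i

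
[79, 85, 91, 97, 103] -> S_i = 79 + 6*i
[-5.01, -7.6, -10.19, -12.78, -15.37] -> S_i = -5.01 + -2.59*i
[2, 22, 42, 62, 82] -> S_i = 2 + 20*i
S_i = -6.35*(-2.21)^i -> [-6.35, 14.03, -31.01, 68.54, -151.48]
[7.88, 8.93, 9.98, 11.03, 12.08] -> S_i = 7.88 + 1.05*i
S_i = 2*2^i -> [2, 4, 8, 16, 32]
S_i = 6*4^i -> [6, 24, 96, 384, 1536]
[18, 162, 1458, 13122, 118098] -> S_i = 18*9^i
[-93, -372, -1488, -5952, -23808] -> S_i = -93*4^i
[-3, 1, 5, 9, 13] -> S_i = -3 + 4*i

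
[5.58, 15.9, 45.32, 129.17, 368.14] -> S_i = 5.58*2.85^i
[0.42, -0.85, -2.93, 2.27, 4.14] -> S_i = Random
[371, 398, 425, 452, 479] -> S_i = 371 + 27*i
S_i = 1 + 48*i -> [1, 49, 97, 145, 193]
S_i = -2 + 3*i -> [-2, 1, 4, 7, 10]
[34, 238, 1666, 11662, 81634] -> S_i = 34*7^i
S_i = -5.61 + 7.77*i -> [-5.61, 2.16, 9.93, 17.7, 25.47]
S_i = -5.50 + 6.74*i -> [-5.5, 1.24, 7.98, 14.72, 21.46]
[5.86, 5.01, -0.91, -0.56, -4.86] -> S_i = Random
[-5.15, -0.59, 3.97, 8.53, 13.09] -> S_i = -5.15 + 4.56*i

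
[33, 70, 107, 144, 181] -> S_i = 33 + 37*i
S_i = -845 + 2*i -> [-845, -843, -841, -839, -837]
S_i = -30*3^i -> [-30, -90, -270, -810, -2430]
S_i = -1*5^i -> [-1, -5, -25, -125, -625]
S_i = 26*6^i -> [26, 156, 936, 5616, 33696]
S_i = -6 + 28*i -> [-6, 22, 50, 78, 106]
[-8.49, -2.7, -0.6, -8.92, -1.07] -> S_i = Random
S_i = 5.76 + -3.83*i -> [5.76, 1.93, -1.9, -5.73, -9.56]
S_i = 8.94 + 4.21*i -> [8.94, 13.15, 17.36, 21.57, 25.78]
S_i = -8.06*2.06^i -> [-8.06, -16.6, -34.2, -70.46, -145.15]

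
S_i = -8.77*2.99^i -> [-8.77, -26.22, -78.4, -234.43, -700.95]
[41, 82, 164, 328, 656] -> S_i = 41*2^i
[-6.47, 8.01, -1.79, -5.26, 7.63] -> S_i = Random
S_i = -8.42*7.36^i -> [-8.42, -61.97, -456.11, -3356.96, -24707.19]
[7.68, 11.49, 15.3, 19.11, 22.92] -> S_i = 7.68 + 3.81*i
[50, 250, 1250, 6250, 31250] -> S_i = 50*5^i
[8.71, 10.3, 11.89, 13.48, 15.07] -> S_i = 8.71 + 1.59*i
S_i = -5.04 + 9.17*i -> [-5.04, 4.13, 13.3, 22.47, 31.64]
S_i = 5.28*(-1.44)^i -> [5.28, -7.6, 10.95, -15.77, 22.7]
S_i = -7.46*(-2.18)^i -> [-7.46, 16.26, -35.45, 77.29, -168.49]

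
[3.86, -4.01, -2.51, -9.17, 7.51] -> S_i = Random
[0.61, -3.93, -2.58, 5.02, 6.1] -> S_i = Random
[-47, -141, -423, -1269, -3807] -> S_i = -47*3^i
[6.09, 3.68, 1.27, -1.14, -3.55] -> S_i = 6.09 + -2.41*i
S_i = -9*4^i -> [-9, -36, -144, -576, -2304]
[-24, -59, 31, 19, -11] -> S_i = Random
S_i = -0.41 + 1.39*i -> [-0.41, 0.98, 2.37, 3.76, 5.15]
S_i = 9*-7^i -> [9, -63, 441, -3087, 21609]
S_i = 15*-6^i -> [15, -90, 540, -3240, 19440]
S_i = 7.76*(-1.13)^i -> [7.76, -8.77, 9.91, -11.2, 12.65]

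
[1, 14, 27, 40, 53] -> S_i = 1 + 13*i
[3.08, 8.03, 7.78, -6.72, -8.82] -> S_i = Random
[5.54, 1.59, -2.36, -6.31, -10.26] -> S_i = 5.54 + -3.95*i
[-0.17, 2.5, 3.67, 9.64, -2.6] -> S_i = Random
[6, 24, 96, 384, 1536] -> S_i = 6*4^i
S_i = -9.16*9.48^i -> [-9.16, -86.84, -823.21, -7804.06, -73982.47]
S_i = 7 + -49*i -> [7, -42, -91, -140, -189]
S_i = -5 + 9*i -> [-5, 4, 13, 22, 31]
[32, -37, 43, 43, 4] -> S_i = Random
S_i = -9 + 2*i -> [-9, -7, -5, -3, -1]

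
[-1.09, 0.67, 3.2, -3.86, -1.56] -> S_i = Random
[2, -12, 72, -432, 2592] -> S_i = 2*-6^i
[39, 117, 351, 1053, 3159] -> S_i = 39*3^i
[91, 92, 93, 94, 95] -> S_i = 91 + 1*i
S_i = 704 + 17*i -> [704, 721, 738, 755, 772]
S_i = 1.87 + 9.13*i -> [1.87, 11.0, 20.13, 29.26, 38.39]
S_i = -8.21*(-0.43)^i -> [-8.21, 3.53, -1.52, 0.65, -0.28]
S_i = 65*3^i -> [65, 195, 585, 1755, 5265]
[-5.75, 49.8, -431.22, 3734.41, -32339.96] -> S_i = -5.75*(-8.66)^i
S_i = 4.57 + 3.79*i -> [4.57, 8.36, 12.15, 15.94, 19.73]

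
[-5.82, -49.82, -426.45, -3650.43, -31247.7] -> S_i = -5.82*8.56^i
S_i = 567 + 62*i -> [567, 629, 691, 753, 815]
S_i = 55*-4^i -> [55, -220, 880, -3520, 14080]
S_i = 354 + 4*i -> [354, 358, 362, 366, 370]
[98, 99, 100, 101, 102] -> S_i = 98 + 1*i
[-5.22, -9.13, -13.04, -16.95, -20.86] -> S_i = -5.22 + -3.91*i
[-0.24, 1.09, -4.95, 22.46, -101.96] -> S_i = -0.24*(-4.54)^i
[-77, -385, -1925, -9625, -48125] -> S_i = -77*5^i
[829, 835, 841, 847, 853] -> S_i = 829 + 6*i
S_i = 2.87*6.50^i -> [2.87, 18.66, 121.26, 788.17, 5123.13]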